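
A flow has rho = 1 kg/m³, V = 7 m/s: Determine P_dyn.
Formula: P_{dyn} = \frac{1}{2} \rho V^2
P_dyn = 0.5·1·7²/1000 = 0.0245 kPa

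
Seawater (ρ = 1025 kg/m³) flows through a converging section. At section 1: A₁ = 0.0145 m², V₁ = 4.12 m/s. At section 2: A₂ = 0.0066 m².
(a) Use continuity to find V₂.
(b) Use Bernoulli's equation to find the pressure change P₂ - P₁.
(a) Continuity: A₁V₁=A₂V₂ -> V₂=A₁V₁/A₂=0.0145*4.12/0.0066=9.05 m/s
(b) Bernoulli: P₂-P₁=0.5*rho*(V₁^2-V₂^2)/1000=0.5*1025*(4.12^2-9.05^2)/1000=-33.28 kPa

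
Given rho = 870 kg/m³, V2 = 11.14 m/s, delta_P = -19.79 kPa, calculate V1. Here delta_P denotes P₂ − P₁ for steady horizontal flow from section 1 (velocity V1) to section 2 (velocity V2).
Formula: \Delta P = \frac{1}{2} \rho (V_1^2 - V_2^2)
Substituting knowns: -19.79 = 0.5·870·(V1² − 11.14²)/1000
Solving for V1: V1 = √(11.14² + 2·(-19.79·1000)/870) = 8.866 m/s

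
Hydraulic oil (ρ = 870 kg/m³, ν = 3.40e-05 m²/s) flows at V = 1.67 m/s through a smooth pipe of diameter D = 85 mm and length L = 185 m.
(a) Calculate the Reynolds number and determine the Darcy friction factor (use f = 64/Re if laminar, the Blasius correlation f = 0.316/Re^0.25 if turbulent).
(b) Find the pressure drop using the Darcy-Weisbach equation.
(a) Re = V·D/ν = 1.67·0.085/3.40e-05 = 4175 → turbulent (Re > 4000); f = 0.316/Re^0.25 = 0.316/4175^0.25 = 0.039312
(b) Darcy-Weisbach: ΔP = f·(L/D)·½ρV²/1000 = 0.039312·(185/0.085)·½·870·1.67²/1000 = 103.8 kPa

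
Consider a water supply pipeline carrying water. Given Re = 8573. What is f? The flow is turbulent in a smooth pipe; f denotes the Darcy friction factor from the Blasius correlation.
Formula: f = \frac{0.316}{Re^{0.25}}
f = 0.316/8573^0.25 = 0.03284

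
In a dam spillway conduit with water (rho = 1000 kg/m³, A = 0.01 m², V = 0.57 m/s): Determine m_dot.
Formula: \dot{m} = \rho A V
m_dot = 1000·0.01·0.57 = 5.7 kg/s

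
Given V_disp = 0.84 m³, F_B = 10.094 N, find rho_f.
Formula: F_B = \rho_f g V_{disp}
Substituting knowns: 10.094 = rho_f·9.81·0.84
Solving for rho_f: rho_f = 10.094/(9.81·0.84) = 1.225 kg/m³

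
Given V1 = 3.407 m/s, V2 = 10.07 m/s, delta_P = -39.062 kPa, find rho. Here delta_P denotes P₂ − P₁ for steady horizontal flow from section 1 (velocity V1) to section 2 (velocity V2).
Formula: \Delta P = \frac{1}{2} \rho (V_1^2 - V_2^2)
Substituting knowns: -39.062 = 0.5·rho·(3.407² − 10.07²)/1000
Solving for rho: rho = 2·(-39.062·1000)/(3.407² − 10.07²) = 870 kg/m³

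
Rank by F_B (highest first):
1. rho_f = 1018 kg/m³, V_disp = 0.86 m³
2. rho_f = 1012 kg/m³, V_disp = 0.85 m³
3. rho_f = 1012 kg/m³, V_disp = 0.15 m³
Case 1: F_B = 8588 N
Case 2: F_B = 8439 N
Case 3: F_B = 1489 N
Ranking (highest first): 1, 2, 3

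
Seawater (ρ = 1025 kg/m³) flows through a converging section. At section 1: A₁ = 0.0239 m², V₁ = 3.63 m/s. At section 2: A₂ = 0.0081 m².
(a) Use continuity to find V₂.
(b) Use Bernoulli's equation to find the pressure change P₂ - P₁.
(a) Continuity: A₁V₁=A₂V₂ -> V₂=A₁V₁/A₂=0.0239*3.63/0.0081=10.71 m/s
(b) Bernoulli: P₂-P₁=0.5*rho*(V₁^2-V₂^2)/1000=0.5*1025*(3.63^2-10.71^2)/1000=-52.03 kPa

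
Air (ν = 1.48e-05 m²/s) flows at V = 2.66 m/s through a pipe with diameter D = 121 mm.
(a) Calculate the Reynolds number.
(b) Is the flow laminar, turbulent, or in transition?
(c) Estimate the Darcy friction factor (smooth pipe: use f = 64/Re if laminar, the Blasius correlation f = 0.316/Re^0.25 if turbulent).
(a) Re = V·D/ν = 2.66·0.121/1.48e-05 = 21747
(b) Flow regime: turbulent (Re > 4000)
(c) Friction factor: f = 0.316/Re^0.25 = 0.316/21747^0.25 = 0.02602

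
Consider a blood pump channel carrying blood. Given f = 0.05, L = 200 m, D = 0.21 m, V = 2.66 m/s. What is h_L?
Formula: h_L = f \frac{L}{D} \frac{V^2}{2g}
h_L = 0.05·(200/0.21)·2.66²/(2·9.81) = 17.17 m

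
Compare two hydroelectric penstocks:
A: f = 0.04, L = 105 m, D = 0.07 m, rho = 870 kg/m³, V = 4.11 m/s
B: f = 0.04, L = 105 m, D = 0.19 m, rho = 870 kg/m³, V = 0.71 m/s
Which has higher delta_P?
delta_P(A) = 440.9 kPa, delta_P(B) = 4.847 kPa. Answer: A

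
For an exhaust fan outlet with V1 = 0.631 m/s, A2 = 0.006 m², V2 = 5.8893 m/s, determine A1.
Formula: V_2 = \frac{A_1 V_1}{A_2}
Substituting knowns: 5.8893 = A1·0.631/0.006
Solving for A1: A1 = 5.8893·0.006/0.631 = 0.056 m²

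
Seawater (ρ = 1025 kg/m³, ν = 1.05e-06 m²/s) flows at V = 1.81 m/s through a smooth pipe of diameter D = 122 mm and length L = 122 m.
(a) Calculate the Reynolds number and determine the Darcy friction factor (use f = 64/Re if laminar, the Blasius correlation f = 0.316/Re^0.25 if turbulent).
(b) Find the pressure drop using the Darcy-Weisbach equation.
(a) Re = V·D/ν = 1.81·0.122/1.05e-06 = 210300 → turbulent (Re > 4000); f = 0.316/Re^0.25 = 0.316/210300^0.25 = 0.014756 (Blasius is strictly valid for Re ≲ 1e5; used here as the smooth-pipe estimate the problem specifies)
(b) Darcy-Weisbach: ΔP = f·(L/D)·½ρV²/1000 = 0.014756·(122/0.122)·½·1025·1.81²/1000 = 24.78 kPa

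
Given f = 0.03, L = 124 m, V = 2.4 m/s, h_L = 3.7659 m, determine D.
Formula: h_L = f \frac{L}{D} \frac{V^2}{2g}
Substituting knowns: 3.7659 = 0.03·(124/D)·2.4²/(2·9.81)
Solving for D: D = 0.03·124·2.4²/(2·9.81·3.7659) = 0.29 m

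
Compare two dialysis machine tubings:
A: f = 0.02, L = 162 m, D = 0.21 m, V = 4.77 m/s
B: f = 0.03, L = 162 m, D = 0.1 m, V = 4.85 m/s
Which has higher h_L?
h_L(A) = 17.89 m, h_L(B) = 58.27 m. Answer: B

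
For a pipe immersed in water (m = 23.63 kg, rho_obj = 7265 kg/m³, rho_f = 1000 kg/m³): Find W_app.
Formula: W_{app} = mg\left(1 - \frac{\rho_f}{\rho_{obj}}\right)
W_app = 23.63·9.81·(1 − 1000/7265) = 199.9 N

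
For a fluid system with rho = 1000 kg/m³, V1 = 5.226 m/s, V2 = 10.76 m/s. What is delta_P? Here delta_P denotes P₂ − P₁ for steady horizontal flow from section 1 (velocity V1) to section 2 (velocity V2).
Formula: \Delta P = \frac{1}{2} \rho (V_1^2 - V_2^2)
delta_P = 0.5·1000·(5.226² − 10.76²)/1000 = -44.23 kPa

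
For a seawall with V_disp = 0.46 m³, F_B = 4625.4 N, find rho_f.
Formula: F_B = \rho_f g V_{disp}
Substituting knowns: 4625.4 = rho_f·9.81·0.46
Solving for rho_f: rho_f = 4625.4/(9.81·0.46) = 1025 kg/m³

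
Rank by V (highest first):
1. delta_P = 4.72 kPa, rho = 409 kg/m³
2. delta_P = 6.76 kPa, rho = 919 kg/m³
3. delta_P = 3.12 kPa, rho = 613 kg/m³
Case 1: V = 4.804 m/s
Case 2: V = 3.836 m/s
Case 3: V = 3.191 m/s
Ranking (highest first): 1, 2, 3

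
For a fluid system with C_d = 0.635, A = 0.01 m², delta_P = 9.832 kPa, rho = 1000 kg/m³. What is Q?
Formula: Q = C_d A \sqrt{\frac{2 \Delta P}{\rho}}
Q = 0.635·0.01·√(2·(9.832·1000)/1000)·1000 = 28.16 L/s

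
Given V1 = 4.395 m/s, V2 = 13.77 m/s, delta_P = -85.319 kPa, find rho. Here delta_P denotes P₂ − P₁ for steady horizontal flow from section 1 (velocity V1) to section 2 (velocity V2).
Formula: \Delta P = \frac{1}{2} \rho (V_1^2 - V_2^2)
Substituting knowns: -85.319 = 0.5·rho·(4.395² − 13.77²)/1000
Solving for rho: rho = 2·(-85.319·1000)/(4.395² − 13.77²) = 1002 kg/m³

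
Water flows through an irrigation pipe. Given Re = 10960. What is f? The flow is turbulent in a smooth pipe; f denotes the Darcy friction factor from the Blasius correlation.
Formula: f = \frac{0.316}{Re^{0.25}}
f = 0.316/10960^0.25 = 0.03088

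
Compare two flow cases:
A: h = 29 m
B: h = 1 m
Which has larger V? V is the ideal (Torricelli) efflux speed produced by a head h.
V(A) = 23.85 m/s, V(B) = 4.429 m/s. Answer: A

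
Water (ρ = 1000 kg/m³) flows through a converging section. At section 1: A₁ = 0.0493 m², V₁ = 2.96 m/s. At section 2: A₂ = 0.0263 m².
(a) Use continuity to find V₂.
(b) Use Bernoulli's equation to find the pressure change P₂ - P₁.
(a) Continuity: A₁V₁=A₂V₂ -> V₂=A₁V₁/A₂=0.0493*2.96/0.0263=5.55 m/s
(b) Bernoulli: P₂-P₁=0.5*rho*(V₁^2-V₂^2)/1000=0.5*1000*(2.96^2-5.55^2)/1000=-11.02 kPa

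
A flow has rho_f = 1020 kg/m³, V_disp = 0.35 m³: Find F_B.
Formula: F_B = \rho_f g V_{disp}
F_B = 1020·9.81·0.35 = 3502 N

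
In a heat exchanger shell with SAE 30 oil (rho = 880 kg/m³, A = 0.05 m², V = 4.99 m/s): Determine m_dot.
Formula: \dot{m} = \rho A V
m_dot = 880·0.05·4.99 = 219.6 kg/s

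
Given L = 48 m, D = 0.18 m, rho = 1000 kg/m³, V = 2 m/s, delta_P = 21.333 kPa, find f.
Formula: \Delta P = f \frac{L}{D} \frac{\rho V^2}{2}
Substituting knowns: 21.333 = f·(48/0.18)·0.5·1000·2²/1000
Solving for f: f = (21.333·1000)/((48/0.18)·0.5·1000·2²) = 0.04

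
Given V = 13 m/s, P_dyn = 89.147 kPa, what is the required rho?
Formula: P_{dyn} = \frac{1}{2} \rho V^2
Substituting knowns: 89.147 = 0.5·rho·13²/1000
Solving for rho: rho = 2·(89.147·1000)/13² = 1055 kg/m³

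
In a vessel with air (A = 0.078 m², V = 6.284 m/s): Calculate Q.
Formula: Q = A V
Q = 0.078·6.284·1000 = 490.2 L/s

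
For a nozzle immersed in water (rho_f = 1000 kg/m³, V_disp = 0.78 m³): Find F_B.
Formula: F_B = \rho_f g V_{disp}
F_B = 1000·9.81·0.78 = 7652 N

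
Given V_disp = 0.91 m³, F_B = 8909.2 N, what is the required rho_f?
Formula: F_B = \rho_f g V_{disp}
Substituting knowns: 8909.2 = rho_f·9.81·0.91
Solving for rho_f: rho_f = 8909.2/(9.81·0.91) = 998 kg/m³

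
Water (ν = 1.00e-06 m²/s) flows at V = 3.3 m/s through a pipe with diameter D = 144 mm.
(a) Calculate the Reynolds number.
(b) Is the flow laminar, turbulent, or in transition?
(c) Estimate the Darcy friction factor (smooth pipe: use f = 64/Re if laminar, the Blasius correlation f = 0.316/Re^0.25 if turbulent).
(a) Re = V·D/ν = 3.3·0.144/1.00e-06 = 475200
(b) Flow regime: turbulent (Re > 4000)
(c) Friction factor: f = 0.316/Re^0.25 = 0.316/475200^0.25 = 0.01204 (Blasius is strictly valid for Re ≲ 1e5; used here as the smooth-pipe estimate the problem specifies)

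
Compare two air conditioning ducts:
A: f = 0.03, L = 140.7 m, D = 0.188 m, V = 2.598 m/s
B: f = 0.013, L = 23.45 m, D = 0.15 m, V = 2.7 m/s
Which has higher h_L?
h_L(A) = 7.724 m, h_L(B) = 0.7551 m. Answer: A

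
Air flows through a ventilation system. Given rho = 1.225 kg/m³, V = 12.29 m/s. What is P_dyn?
Formula: P_{dyn} = \frac{1}{2} \rho V^2
P_dyn = 0.5·1.225·12.29²/1000 = 0.09251 kPa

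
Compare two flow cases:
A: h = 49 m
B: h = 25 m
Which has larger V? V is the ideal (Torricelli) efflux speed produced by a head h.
V(A) = 31.01 m/s, V(B) = 22.15 m/s. Answer: A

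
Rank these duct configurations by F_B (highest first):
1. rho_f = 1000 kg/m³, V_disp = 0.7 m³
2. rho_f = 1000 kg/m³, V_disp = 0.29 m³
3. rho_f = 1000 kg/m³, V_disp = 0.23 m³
Case 1: F_B = 6867 N
Case 2: F_B = 2845 N
Case 3: F_B = 2256 N
Ranking (highest first): 1, 2, 3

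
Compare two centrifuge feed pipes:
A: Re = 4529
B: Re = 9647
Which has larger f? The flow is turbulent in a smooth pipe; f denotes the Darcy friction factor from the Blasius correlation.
f(A) = 0.03852, f(B) = 0.03189. Answer: A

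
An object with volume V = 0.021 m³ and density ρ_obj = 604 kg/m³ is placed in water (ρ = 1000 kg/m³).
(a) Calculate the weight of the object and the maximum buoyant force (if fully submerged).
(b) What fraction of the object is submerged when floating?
(a) W=rho_obj*g*V=604*9.81*0.021=124.4 N; F_B(max)=rho*g*V=1000*9.81*0.021=206.0 N
(b) Floating fraction=rho_obj/rho=604/1000=0.604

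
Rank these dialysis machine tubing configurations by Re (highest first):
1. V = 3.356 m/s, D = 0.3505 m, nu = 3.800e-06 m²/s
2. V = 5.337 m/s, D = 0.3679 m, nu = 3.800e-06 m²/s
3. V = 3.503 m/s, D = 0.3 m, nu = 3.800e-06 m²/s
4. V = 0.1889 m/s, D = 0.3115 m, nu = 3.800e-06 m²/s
Case 1: Re = 309547
Case 2: Re = 516706
Case 3: Re = 276553
Case 4: Re = 15485
Ranking (highest first): 2, 1, 3, 4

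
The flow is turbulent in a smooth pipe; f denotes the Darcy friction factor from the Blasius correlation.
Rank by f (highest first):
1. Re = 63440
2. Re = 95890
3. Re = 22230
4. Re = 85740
Case 1: f = 0.01991
Case 2: f = 0.01796
Case 3: f = 0.02588
Case 4: f = 0.01847
Ranking (highest first): 3, 1, 4, 2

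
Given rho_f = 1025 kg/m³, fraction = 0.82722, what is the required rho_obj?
Formula: f_{sub} = \frac{\rho_{obj}}{\rho_f}
Substituting knowns: 0.82722 = rho_obj/1025
Solving for rho_obj: rho_obj = 0.82722·1025 = 847.9 kg/m³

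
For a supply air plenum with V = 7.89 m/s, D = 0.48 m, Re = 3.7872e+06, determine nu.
Formula: Re = \frac{V D}{\nu}
Substituting knowns: 3.7872e+06 = 7.89·0.48/nu
Solving for nu: nu = 7.89·0.48/3.7872e+06 = 1.000e-06 m²/s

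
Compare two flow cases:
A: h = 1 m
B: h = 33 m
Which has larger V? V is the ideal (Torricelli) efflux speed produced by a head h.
V(A) = 4.429 m/s, V(B) = 25.45 m/s. Answer: B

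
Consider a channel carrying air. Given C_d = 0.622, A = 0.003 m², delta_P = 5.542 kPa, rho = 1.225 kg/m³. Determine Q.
Formula: Q = C_d A \sqrt{\frac{2 \Delta P}{\rho}}
Q = 0.622·0.003·√(2·(5.542·1000)/1.225)·1000 = 177.5 L/s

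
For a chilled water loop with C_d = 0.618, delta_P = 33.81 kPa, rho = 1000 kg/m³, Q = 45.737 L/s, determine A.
Formula: Q = C_d A \sqrt{\frac{2 \Delta P}{\rho}}
Substituting knowns: 45.737 = 0.618·A·√(2·(33.81·1000)/1000)·1000
Solving for A: A = (45.737/1000)/(0.618·√(2·(33.81·1000)/1000)) = 0.009 m²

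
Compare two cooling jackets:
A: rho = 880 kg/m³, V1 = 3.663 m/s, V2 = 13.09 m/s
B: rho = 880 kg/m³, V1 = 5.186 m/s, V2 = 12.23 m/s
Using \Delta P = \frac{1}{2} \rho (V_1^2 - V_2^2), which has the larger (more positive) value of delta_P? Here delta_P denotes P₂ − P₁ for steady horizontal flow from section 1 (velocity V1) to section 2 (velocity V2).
delta_P(A) = -69.49 kPa, delta_P(B) = -53.98 kPa. Answer: B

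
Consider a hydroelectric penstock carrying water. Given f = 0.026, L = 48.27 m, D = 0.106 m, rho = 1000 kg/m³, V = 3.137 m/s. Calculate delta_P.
Formula: \Delta P = f \frac{L}{D} \frac{\rho V^2}{2}
delta_P = 0.026·(48.27/0.106)·0.5·1000·3.137²/1000 = 58.26 kPa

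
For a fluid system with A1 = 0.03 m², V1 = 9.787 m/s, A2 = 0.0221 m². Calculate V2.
Formula: V_2 = \frac{A_1 V_1}{A_2}
V2 = 0.03·9.787/0.0221 = 13.29 m/s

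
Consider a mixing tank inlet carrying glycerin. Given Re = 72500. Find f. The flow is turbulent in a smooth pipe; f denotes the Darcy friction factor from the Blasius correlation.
Formula: f = \frac{0.316}{Re^{0.25}}
f = 0.316/72500^0.25 = 0.01926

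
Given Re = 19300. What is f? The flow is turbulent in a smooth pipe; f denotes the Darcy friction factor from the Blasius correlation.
Formula: f = \frac{0.316}{Re^{0.25}}
f = 0.316/19300^0.25 = 0.02681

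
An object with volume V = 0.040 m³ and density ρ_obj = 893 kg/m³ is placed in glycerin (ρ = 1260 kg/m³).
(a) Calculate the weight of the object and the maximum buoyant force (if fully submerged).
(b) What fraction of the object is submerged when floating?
(a) W=rho_obj*g*V=893*9.81*0.040=350.4 N; F_B(max)=rho*g*V=1260*9.81*0.040=494.4 N
(b) Floating fraction=rho_obj/rho=893/1260=0.709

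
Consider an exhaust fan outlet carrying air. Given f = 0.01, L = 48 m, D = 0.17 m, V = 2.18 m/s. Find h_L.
Formula: h_L = f \frac{L}{D} \frac{V^2}{2g}
h_L = 0.01·(48/0.17)·2.18²/(2·9.81) = 0.6839 m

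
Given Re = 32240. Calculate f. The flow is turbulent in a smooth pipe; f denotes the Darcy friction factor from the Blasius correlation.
Formula: f = \frac{0.316}{Re^{0.25}}
f = 0.316/32240^0.25 = 0.02358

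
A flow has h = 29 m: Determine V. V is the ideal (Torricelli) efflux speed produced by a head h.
Formula: V = \sqrt{2 g h}
V = √(2·9.81·29) = 23.85 m/s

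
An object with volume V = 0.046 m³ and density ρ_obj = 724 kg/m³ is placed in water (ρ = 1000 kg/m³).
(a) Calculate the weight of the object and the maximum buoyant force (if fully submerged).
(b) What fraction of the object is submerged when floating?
(a) W=rho_obj*g*V=724*9.81*0.046=326.7 N; F_B(max)=rho*g*V=1000*9.81*0.046=451.3 N
(b) Floating fraction=rho_obj/rho=724/1000=0.724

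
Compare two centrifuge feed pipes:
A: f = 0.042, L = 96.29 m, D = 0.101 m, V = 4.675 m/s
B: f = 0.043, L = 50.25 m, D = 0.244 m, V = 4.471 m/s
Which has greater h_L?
h_L(A) = 44.6 m, h_L(B) = 9.022 m. Answer: A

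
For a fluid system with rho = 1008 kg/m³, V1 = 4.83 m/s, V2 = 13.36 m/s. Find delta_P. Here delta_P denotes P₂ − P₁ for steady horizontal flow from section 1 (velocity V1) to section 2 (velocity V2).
Formula: \Delta P = \frac{1}{2} \rho (V_1^2 - V_2^2)
delta_P = 0.5·1008·(4.83² − 13.36²)/1000 = -78.2 kPa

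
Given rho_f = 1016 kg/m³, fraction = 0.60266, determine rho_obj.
Formula: f_{sub} = \frac{\rho_{obj}}{\rho_f}
Substituting knowns: 0.60266 = rho_obj/1016
Solving for rho_obj: rho_obj = 0.60266·1016 = 612.3 kg/m³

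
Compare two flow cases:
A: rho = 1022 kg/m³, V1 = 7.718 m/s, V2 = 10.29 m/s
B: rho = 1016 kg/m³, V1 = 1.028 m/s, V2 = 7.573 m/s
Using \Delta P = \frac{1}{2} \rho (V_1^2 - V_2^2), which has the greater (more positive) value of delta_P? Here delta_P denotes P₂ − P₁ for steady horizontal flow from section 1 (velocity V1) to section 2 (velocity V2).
delta_P(A) = -23.67 kPa, delta_P(B) = -28.6 kPa. Answer: A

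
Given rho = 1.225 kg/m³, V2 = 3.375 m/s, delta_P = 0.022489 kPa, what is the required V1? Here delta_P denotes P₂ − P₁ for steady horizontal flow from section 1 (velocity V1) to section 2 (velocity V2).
Formula: \Delta P = \frac{1}{2} \rho (V_1^2 - V_2^2)
Substituting knowns: 0.022489 = 0.5·1.225·(V1² − 3.375²)/1000
Solving for V1: V1 = √(3.375² + 2·(0.022489·1000)/1.225) = 6.936 m/s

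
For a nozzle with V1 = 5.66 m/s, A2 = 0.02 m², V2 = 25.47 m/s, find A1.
Formula: V_2 = \frac{A_1 V_1}{A_2}
Substituting knowns: 25.47 = A1·5.66/0.02
Solving for A1: A1 = 25.47·0.02/5.66 = 0.09 m²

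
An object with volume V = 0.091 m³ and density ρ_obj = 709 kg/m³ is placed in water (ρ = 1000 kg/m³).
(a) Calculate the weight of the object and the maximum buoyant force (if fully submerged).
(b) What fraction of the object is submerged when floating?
(a) W=rho_obj*g*V=709*9.81*0.091=632.9 N; F_B(max)=rho*g*V=1000*9.81*0.091=892.7 N
(b) Floating fraction=rho_obj/rho=709/1000=0.709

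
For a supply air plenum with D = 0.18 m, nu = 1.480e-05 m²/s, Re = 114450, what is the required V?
Formula: Re = \frac{V D}{\nu}
Substituting knowns: 114450 = V·0.18/1.480e-05
Solving for V: V = 114450·1.480e-05/0.18 = 9.41 m/s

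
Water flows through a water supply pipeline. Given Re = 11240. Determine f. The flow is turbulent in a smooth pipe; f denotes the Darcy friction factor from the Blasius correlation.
Formula: f = \frac{0.316}{Re^{0.25}}
f = 0.316/11240^0.25 = 0.03069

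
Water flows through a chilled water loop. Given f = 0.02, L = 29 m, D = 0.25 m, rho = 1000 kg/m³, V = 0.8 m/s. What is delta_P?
Formula: \Delta P = f \frac{L}{D} \frac{\rho V^2}{2}
delta_P = 0.02·(29/0.25)·0.5·1000·0.8²/1000 = 0.7424 kPa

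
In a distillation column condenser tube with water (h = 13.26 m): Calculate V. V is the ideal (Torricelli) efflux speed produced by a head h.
Formula: V = \sqrt{2 g h}
V = √(2·9.81·13.26) = 16.13 m/s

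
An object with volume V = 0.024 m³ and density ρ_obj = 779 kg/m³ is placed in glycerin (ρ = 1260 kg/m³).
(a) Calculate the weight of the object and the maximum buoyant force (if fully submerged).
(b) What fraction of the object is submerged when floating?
(a) W=rho_obj*g*V=779*9.81*0.024=183.4 N; F_B(max)=rho*g*V=1260*9.81*0.024=296.7 N
(b) Floating fraction=rho_obj/rho=779/1260=0.618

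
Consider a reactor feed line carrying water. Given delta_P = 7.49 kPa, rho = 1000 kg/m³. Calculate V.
Formula: V = \sqrt{\frac{2 \Delta P}{\rho}}
V = √(2·(7.49·1000)/1000) = 3.87 m/s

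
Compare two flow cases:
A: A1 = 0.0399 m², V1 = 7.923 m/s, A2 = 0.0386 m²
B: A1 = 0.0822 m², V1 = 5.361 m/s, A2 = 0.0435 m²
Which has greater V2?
V2(A) = 8.19 m/s, V2(B) = 10.13 m/s. Answer: B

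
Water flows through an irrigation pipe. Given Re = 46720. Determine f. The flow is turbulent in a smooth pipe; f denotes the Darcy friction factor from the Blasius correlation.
Formula: f = \frac{0.316}{Re^{0.25}}
f = 0.316/46720^0.25 = 0.02149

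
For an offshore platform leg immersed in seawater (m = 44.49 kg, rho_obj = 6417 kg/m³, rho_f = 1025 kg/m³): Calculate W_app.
Formula: W_{app} = mg\left(1 - \frac{\rho_f}{\rho_{obj}}\right)
W_app = 44.49·9.81·(1 − 1025/6417) = 366.7 N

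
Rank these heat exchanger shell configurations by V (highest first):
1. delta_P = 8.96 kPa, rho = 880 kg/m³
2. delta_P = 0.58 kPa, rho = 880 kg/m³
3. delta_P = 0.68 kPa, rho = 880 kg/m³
Case 1: V = 4.513 m/s
Case 2: V = 1.148 m/s
Case 3: V = 1.243 m/s
Ranking (highest first): 1, 3, 2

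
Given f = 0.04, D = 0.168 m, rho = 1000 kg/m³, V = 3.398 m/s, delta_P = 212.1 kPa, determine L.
Formula: \Delta P = f \frac{L}{D} \frac{\rho V^2}{2}
Substituting knowns: 212.1 = 0.04·(L/0.168)·0.5·1000·3.398²/1000
Solving for L: L = (212.1·1000)·0.168/(0.04·0.5·1000·3.398²) = 154.3 m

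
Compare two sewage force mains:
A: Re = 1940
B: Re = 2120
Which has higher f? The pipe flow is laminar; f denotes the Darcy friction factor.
f(A) = 0.03299, f(B) = 0.03019. Answer: A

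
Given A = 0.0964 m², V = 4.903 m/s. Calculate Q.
Formula: Q = A V
Q = 0.0964·4.903·1000 = 472.6 L/s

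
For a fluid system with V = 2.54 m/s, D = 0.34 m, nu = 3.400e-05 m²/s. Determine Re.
Formula: Re = \frac{V D}{\nu}
Re = 2.54·0.34/3.400e-05 = 25400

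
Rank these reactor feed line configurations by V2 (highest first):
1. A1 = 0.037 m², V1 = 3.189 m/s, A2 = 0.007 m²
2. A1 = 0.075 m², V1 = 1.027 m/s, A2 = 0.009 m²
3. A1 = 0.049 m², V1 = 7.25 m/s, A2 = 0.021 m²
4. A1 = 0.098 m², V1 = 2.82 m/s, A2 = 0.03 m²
Case 1: V2 = 16.86 m/s
Case 2: V2 = 8.558 m/s
Case 3: V2 = 16.92 m/s
Case 4: V2 = 9.212 m/s
Ranking (highest first): 3, 1, 4, 2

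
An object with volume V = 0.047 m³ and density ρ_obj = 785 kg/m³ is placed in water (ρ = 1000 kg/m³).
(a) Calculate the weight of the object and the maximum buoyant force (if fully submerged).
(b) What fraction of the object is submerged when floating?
(a) W=rho_obj*g*V=785*9.81*0.047=361.9 N; F_B(max)=rho*g*V=1000*9.81*0.047=461.1 N
(b) Floating fraction=rho_obj/rho=785/1000=0.785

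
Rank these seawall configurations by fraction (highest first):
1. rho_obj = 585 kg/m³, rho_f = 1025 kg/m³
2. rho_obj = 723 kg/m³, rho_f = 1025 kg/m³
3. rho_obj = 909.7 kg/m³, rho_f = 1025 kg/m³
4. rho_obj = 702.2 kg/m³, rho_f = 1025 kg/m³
Case 1: fraction = 0.5707
Case 2: fraction = 0.7054
Case 3: fraction = 0.8875
Case 4: fraction = 0.6851
Ranking (highest first): 3, 2, 4, 1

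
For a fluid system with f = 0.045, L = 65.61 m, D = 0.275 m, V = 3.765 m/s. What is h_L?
Formula: h_L = f \frac{L}{D} \frac{V^2}{2g}
h_L = 0.045·(65.61/0.275)·3.765²/(2·9.81) = 7.757 m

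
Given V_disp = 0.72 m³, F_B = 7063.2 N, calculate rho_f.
Formula: F_B = \rho_f g V_{disp}
Substituting knowns: 7063.2 = rho_f·9.81·0.72
Solving for rho_f: rho_f = 7063.2/(9.81·0.72) = 1000 kg/m³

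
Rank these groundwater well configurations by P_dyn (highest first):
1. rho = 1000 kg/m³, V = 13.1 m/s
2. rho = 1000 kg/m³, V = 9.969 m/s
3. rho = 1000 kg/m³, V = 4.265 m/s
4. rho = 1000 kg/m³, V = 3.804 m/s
Case 1: P_dyn = 85.8 kPa
Case 2: P_dyn = 49.69 kPa
Case 3: P_dyn = 9.095 kPa
Case 4: P_dyn = 7.235 kPa
Ranking (highest first): 1, 2, 3, 4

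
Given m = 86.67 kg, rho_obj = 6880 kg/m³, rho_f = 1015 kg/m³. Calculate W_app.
Formula: W_{app} = mg\left(1 - \frac{\rho_f}{\rho_{obj}}\right)
W_app = 86.67·9.81·(1 − 1015/6880) = 724.8 N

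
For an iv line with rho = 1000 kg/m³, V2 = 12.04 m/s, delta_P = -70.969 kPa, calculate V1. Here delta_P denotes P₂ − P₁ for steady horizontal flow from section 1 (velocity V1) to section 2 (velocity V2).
Formula: \Delta P = \frac{1}{2} \rho (V_1^2 - V_2^2)
Substituting knowns: -70.969 = 0.5·1000·(V1² − 12.04²)/1000
Solving for V1: V1 = √(12.04² + 2·(-70.969·1000)/1000) = 1.739 m/s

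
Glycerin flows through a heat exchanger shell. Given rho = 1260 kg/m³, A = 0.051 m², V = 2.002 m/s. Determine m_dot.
Formula: \dot{m} = \rho A V
m_dot = 1260·0.051·2.002 = 128.6 kg/s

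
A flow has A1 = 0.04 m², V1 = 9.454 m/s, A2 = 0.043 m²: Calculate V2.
Formula: V_2 = \frac{A_1 V_1}{A_2}
V2 = 0.04·9.454/0.043 = 8.794 m/s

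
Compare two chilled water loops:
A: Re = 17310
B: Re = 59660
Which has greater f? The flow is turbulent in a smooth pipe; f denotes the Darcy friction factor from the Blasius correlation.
f(A) = 0.02755, f(B) = 0.02022. Answer: A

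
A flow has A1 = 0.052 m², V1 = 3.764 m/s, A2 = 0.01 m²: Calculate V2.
Formula: V_2 = \frac{A_1 V_1}{A_2}
V2 = 0.052·3.764/0.01 = 19.57 m/s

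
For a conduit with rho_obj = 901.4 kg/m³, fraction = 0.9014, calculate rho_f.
Formula: f_{sub} = \frac{\rho_{obj}}{\rho_f}
Substituting knowns: 0.9014 = 901.4/rho_f
Solving for rho_f: rho_f = 901.4/0.9014 = 1000 kg/m³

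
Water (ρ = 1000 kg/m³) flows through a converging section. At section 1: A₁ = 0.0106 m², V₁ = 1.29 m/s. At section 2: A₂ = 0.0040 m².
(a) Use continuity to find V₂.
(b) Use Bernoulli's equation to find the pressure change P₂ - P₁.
(a) Continuity: A₁V₁=A₂V₂ -> V₂=A₁V₁/A₂=0.0106*1.29/0.0040=3.42 m/s
(b) Bernoulli: P₂-P₁=0.5*rho*(V₁^2-V₂^2)/1000=0.5*1000*(1.29^2-3.42^2)/1000=-5.016 kPa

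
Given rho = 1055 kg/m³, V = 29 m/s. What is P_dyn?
Formula: P_{dyn} = \frac{1}{2} \rho V^2
P_dyn = 0.5·1055·29²/1000 = 443.6 kPa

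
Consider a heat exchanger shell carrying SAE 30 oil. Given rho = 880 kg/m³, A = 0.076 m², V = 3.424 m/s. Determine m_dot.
Formula: \dot{m} = \rho A V
m_dot = 880·0.076·3.424 = 229 kg/s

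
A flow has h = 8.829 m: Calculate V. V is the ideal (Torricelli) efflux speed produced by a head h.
Formula: V = \sqrt{2 g h}
V = √(2·9.81·8.829) = 13.16 m/s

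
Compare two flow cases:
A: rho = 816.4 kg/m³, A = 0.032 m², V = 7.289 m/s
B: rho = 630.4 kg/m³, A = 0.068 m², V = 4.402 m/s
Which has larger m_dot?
m_dot(A) = 190.4 kg/s, m_dot(B) = 188.7 kg/s. Answer: A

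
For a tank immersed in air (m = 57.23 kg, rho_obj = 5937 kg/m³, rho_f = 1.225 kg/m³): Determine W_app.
Formula: W_{app} = mg\left(1 - \frac{\rho_f}{\rho_{obj}}\right)
W_app = 57.23·9.81·(1 − 1.225/5937) = 561.3 N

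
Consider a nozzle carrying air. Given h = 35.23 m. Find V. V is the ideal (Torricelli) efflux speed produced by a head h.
Formula: V = \sqrt{2 g h}
V = √(2·9.81·35.23) = 26.29 m/s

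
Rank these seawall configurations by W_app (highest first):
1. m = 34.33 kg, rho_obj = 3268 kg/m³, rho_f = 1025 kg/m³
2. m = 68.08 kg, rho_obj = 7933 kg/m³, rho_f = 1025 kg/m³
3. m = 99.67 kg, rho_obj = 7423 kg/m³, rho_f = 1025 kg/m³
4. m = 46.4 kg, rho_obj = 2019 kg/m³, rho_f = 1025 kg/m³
Case 1: W_app = 231.1 N
Case 2: W_app = 581.6 N
Case 3: W_app = 842.7 N
Case 4: W_app = 224.1 N
Ranking (highest first): 3, 2, 1, 4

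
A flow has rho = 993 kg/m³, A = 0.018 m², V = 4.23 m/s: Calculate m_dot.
Formula: \dot{m} = \rho A V
m_dot = 993·0.018·4.23 = 75.61 kg/s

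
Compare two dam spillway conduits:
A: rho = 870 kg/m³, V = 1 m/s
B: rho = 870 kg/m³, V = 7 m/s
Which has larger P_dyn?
P_dyn(A) = 0.435 kPa, P_dyn(B) = 21.32 kPa. Answer: B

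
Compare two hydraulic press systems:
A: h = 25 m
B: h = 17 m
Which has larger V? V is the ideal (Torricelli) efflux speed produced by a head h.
V(A) = 22.15 m/s, V(B) = 18.26 m/s. Answer: A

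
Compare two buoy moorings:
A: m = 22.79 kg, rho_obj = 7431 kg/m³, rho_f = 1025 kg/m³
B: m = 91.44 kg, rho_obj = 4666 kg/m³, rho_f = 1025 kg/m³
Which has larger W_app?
W_app(A) = 192.7 N, W_app(B) = 700 N. Answer: B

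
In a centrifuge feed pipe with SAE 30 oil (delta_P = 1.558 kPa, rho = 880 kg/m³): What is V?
Formula: V = \sqrt{\frac{2 \Delta P}{\rho}}
V = √(2·(1.558·1000)/880) = 1.882 m/s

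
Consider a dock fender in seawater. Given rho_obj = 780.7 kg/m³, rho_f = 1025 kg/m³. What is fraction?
Formula: f_{sub} = \frac{\rho_{obj}}{\rho_f}
fraction = 780.7/1025 = 0.7617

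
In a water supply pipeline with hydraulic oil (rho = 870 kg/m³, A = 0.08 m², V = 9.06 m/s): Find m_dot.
Formula: \dot{m} = \rho A V
m_dot = 870·0.08·9.06 = 630.6 kg/s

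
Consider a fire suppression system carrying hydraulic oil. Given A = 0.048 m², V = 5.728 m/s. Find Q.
Formula: Q = A V
Q = 0.048·5.728·1000 = 274.9 L/s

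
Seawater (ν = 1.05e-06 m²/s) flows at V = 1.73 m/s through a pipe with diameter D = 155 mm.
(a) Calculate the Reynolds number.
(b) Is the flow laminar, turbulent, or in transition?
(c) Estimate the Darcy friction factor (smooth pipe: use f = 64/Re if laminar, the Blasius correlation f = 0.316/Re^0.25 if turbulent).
(a) Re = V·D/ν = 1.73·0.155/1.05e-06 = 255380
(b) Flow regime: turbulent (Re > 4000)
(c) Friction factor: f = 0.316/Re^0.25 = 0.316/255380^0.25 = 0.01406 (Blasius is strictly valid for Re ≲ 1e5; used here as the smooth-pipe estimate the problem specifies)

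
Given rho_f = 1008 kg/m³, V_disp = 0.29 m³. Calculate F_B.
Formula: F_B = \rho_f g V_{disp}
F_B = 1008·9.81·0.29 = 2868 N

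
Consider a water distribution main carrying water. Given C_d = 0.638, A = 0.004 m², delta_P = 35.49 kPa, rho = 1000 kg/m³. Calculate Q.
Formula: Q = C_d A \sqrt{\frac{2 \Delta P}{\rho}}
Q = 0.638·0.004·√(2·(35.49·1000)/1000)·1000 = 21.5 L/s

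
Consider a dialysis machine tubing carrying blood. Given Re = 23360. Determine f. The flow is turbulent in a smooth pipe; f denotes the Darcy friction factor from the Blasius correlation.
Formula: f = \frac{0.316}{Re^{0.25}}
f = 0.316/23360^0.25 = 0.02556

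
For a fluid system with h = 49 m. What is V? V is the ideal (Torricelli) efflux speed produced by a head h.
Formula: V = \sqrt{2 g h}
V = √(2·9.81·49) = 31.01 m/s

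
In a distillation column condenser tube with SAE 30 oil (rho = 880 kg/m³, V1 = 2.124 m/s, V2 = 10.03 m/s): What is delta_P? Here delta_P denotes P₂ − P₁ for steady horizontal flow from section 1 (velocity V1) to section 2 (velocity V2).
Formula: \Delta P = \frac{1}{2} \rho (V_1^2 - V_2^2)
delta_P = 0.5·880·(2.124² − 10.03²)/1000 = -42.28 kPa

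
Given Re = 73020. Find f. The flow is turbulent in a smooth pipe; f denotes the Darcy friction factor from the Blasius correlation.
Formula: f = \frac{0.316}{Re^{0.25}}
f = 0.316/73020^0.25 = 0.01922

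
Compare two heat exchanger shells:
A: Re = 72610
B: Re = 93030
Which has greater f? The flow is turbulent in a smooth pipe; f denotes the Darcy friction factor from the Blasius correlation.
f(A) = 0.01925, f(B) = 0.01809. Answer: A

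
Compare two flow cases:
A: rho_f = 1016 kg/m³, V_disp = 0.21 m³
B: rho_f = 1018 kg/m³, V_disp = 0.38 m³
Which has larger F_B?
F_B(A) = 2093 N, F_B(B) = 3795 N. Answer: B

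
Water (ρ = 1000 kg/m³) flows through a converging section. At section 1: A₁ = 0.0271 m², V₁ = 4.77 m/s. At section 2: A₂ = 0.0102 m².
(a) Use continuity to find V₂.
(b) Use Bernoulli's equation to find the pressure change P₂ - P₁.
(a) Continuity: A₁V₁=A₂V₂ -> V₂=A₁V₁/A₂=0.0271*4.77/0.0102=12.67 m/s
(b) Bernoulli: P₂-P₁=0.5*rho*(V₁^2-V₂^2)/1000=0.5*1000*(4.77^2-12.67^2)/1000=-68.89 kPa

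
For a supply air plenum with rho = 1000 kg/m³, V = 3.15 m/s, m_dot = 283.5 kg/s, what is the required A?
Formula: \dot{m} = \rho A V
Substituting knowns: 283.5 = 1000·A·3.15
Solving for A: A = 283.5/(1000·3.15) = 0.09 m²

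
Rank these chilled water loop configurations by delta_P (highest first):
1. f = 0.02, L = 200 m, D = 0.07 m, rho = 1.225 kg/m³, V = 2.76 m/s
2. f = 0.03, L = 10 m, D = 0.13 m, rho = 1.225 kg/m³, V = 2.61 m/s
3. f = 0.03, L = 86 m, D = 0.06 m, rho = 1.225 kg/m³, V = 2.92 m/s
Case 1: delta_P = 0.2666 kPa
Case 2: delta_P = 0.009629 kPa
Case 3: delta_P = 0.2246 kPa
Ranking (highest first): 1, 3, 2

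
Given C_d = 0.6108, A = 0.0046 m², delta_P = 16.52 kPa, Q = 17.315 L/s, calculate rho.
Formula: Q = C_d A \sqrt{\frac{2 \Delta P}{\rho}}
Substituting knowns: 17.315 = 0.6108·0.0046·√(2·(16.52·1000)/rho)·1000
Solving for rho: rho = 2·(16.52·1000)/((17.315/1000)/(0.6108·0.0046))² = 870 kg/m³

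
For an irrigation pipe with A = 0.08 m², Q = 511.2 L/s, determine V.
Formula: Q = A V
Substituting knowns: 511.2 = 0.08·V·1000
Solving for V: V = (511.2/1000)/0.08 = 6.39 m/s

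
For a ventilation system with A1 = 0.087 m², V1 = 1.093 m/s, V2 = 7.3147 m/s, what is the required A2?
Formula: V_2 = \frac{A_1 V_1}{A_2}
Substituting knowns: 7.3147 = 0.087·1.093/A2
Solving for A2: A2 = 0.087·1.093/7.3147 = 0.013 m²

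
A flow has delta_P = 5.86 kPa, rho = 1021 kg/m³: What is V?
Formula: V = \sqrt{\frac{2 \Delta P}{\rho}}
V = √(2·(5.86·1000)/1021) = 3.388 m/s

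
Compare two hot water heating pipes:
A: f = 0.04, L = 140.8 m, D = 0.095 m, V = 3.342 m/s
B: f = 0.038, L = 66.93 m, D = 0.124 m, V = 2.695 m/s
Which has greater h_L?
h_L(A) = 33.75 m, h_L(B) = 7.593 m. Answer: A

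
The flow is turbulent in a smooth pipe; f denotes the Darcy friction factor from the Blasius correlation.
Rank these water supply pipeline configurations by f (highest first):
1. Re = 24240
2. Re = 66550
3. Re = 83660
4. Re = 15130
Case 1: f = 0.02533
Case 2: f = 0.01967
Case 3: f = 0.01858
Case 4: f = 0.02849
Ranking (highest first): 4, 1, 2, 3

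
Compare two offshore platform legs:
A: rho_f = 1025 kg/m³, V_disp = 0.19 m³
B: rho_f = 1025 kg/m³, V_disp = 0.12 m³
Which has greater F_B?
F_B(A) = 1910 N, F_B(B) = 1207 N. Answer: A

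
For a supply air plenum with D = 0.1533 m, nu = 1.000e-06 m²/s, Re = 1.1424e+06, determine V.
Formula: Re = \frac{V D}{\nu}
Substituting knowns: 1.1424e+06 = V·0.1533/1.000e-06
Solving for V: V = 1.1424e+06·1.000e-06/0.1533 = 7.452 m/s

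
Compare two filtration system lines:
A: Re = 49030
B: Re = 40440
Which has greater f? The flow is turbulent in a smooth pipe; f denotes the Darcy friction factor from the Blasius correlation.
f(A) = 0.02124, f(B) = 0.02228. Answer: B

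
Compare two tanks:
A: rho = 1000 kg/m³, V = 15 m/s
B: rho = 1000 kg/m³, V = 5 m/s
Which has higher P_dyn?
P_dyn(A) = 112.5 kPa, P_dyn(B) = 12.5 kPa. Answer: A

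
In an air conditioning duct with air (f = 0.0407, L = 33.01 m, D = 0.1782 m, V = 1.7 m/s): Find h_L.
Formula: h_L = f \frac{L}{D} \frac{V^2}{2g}
h_L = 0.0407·(33.01/0.1782)·1.7²/(2·9.81) = 1.111 m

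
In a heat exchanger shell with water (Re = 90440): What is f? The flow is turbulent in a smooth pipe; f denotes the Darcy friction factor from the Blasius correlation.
Formula: f = \frac{0.316}{Re^{0.25}}
f = 0.316/90440^0.25 = 0.01822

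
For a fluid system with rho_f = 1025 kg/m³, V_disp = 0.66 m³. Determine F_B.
Formula: F_B = \rho_f g V_{disp}
F_B = 1025·9.81·0.66 = 6636 N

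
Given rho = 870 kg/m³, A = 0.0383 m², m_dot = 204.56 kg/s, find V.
Formula: \dot{m} = \rho A V
Substituting knowns: 204.56 = 870·0.0383·V
Solving for V: V = 204.56/(870·0.0383) = 6.139 m/s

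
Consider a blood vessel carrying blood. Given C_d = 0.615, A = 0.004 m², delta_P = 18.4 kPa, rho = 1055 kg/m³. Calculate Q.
Formula: Q = C_d A \sqrt{\frac{2 \Delta P}{\rho}}
Q = 0.615·0.004·√(2·(18.4·1000)/1055)·1000 = 14.53 L/s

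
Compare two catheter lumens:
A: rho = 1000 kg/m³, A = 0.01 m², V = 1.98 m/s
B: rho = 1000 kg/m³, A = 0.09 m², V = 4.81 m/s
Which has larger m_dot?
m_dot(A) = 19.8 kg/s, m_dot(B) = 432.9 kg/s. Answer: B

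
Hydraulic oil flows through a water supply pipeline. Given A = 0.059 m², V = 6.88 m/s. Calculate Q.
Formula: Q = A V
Q = 0.059·6.88·1000 = 405.9 L/s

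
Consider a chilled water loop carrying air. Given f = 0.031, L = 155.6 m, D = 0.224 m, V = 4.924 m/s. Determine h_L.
Formula: h_L = f \frac{L}{D} \frac{V^2}{2g}
h_L = 0.031·(155.6/0.224)·4.924²/(2·9.81) = 26.61 m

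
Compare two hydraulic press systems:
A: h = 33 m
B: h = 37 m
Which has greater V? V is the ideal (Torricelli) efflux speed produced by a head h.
V(A) = 25.45 m/s, V(B) = 26.94 m/s. Answer: B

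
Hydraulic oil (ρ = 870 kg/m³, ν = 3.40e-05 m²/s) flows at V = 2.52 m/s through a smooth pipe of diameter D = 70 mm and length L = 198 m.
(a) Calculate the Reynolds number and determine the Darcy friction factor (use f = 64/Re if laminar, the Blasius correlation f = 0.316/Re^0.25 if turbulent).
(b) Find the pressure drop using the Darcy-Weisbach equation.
(a) Re = V·D/ν = 2.52·0.07/3.40e-05 = 5188.2 → turbulent (Re > 4000); f = 0.316/Re^0.25 = 0.316/5188.2^0.25 = 0.037233
(b) Darcy-Weisbach: ΔP = f·(L/D)·½ρV²/1000 = 0.037233·(198/0.070)·½·870·2.52²/1000 = 290.9 kPa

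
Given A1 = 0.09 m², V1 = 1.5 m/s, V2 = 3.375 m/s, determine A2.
Formula: V_2 = \frac{A_1 V_1}{A_2}
Substituting knowns: 3.375 = 0.09·1.5/A2
Solving for A2: A2 = 0.09·1.5/3.375 = 0.04 m²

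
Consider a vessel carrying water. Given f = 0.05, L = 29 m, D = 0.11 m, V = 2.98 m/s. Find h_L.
Formula: h_L = f \frac{L}{D} \frac{V^2}{2g}
h_L = 0.05·(29/0.11)·2.98²/(2·9.81) = 5.966 m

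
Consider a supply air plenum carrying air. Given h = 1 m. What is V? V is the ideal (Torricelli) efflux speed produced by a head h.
Formula: V = \sqrt{2 g h}
V = √(2·9.81·1) = 4.429 m/s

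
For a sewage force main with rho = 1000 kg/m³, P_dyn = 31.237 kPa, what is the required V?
Formula: P_{dyn} = \frac{1}{2} \rho V^2
Substituting knowns: 31.237 = 0.5·1000·V²/1000
Solving for V: V = √(2·(31.237·1000)/1000) = 7.904 m/s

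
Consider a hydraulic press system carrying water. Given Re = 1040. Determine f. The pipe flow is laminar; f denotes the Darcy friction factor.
Formula: f = \frac{64}{Re}
f = 64/1040 = 0.06154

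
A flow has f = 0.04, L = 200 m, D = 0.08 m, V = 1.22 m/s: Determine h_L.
Formula: h_L = f \frac{L}{D} \frac{V^2}{2g}
h_L = 0.04·(200/0.08)·1.22²/(2·9.81) = 7.586 m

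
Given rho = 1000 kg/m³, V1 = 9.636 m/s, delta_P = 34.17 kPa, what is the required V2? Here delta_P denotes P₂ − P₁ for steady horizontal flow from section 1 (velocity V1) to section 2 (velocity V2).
Formula: \Delta P = \frac{1}{2} \rho (V_1^2 - V_2^2)
Substituting knowns: 34.17 = 0.5·1000·(9.636² − V2²)/1000
Solving for V2: V2 = √(9.636² − 2·(34.17·1000)/1000) = 4.951 m/s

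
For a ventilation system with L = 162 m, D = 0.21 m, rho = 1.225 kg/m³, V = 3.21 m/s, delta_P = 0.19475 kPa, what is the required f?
Formula: \Delta P = f \frac{L}{D} \frac{\rho V^2}{2}
Substituting knowns: 0.19475 = f·(162/0.21)·0.5·1.225·3.21²/1000
Solving for f: f = (0.19475·1000)/((162/0.21)·0.5·1.225·3.21²) = 0.04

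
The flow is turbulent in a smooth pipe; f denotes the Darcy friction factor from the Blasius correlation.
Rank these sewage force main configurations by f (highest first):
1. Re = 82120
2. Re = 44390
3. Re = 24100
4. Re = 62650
Case 1: f = 0.01867
Case 2: f = 0.02177
Case 3: f = 0.02536
Case 4: f = 0.01997
Ranking (highest first): 3, 2, 4, 1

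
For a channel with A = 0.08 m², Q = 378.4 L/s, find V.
Formula: Q = A V
Substituting knowns: 378.4 = 0.08·V·1000
Solving for V: V = (378.4/1000)/0.08 = 4.73 m/s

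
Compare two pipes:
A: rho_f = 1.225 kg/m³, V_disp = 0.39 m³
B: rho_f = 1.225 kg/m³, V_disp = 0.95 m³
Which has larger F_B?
F_B(A) = 4.687 N, F_B(B) = 11.42 N. Answer: B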